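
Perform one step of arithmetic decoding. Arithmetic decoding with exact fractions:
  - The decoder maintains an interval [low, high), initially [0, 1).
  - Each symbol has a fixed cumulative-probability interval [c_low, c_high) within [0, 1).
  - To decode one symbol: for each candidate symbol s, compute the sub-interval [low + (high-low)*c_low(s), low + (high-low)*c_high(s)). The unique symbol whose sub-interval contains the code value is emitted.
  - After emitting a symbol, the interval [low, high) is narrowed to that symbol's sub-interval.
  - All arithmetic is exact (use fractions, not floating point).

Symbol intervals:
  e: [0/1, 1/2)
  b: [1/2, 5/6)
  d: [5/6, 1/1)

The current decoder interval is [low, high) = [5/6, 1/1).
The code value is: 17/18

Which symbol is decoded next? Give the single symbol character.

Answer: b

Derivation:
Interval width = high − low = 1/1 − 5/6 = 1/6
Scaled code = (code − low) / width = (17/18 − 5/6) / 1/6 = 2/3
  e: [0/1, 1/2) 
  b: [1/2, 5/6) ← scaled code falls here ✓
  d: [5/6, 1/1) 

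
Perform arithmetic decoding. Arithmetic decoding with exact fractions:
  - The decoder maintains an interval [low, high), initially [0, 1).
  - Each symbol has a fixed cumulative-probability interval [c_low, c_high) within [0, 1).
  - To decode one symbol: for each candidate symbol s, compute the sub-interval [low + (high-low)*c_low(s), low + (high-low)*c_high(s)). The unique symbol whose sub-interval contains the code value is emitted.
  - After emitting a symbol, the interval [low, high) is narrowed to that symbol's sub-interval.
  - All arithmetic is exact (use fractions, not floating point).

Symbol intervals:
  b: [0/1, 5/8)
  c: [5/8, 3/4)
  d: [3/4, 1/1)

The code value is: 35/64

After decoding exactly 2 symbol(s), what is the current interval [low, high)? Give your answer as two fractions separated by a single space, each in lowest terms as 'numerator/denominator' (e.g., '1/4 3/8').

Answer: 15/32 5/8

Derivation:
Step 1: interval [0/1, 1/1), width = 1/1 - 0/1 = 1/1
  'b': [0/1 + 1/1*0/1, 0/1 + 1/1*5/8) = [0/1, 5/8) <- contains code 35/64
  'c': [0/1 + 1/1*5/8, 0/1 + 1/1*3/4) = [5/8, 3/4)
  'd': [0/1 + 1/1*3/4, 0/1 + 1/1*1/1) = [3/4, 1/1)
  emit 'b', narrow to [0/1, 5/8)
Step 2: interval [0/1, 5/8), width = 5/8 - 0/1 = 5/8
  'b': [0/1 + 5/8*0/1, 0/1 + 5/8*5/8) = [0/1, 25/64)
  'c': [0/1 + 5/8*5/8, 0/1 + 5/8*3/4) = [25/64, 15/32)
  'd': [0/1 + 5/8*3/4, 0/1 + 5/8*1/1) = [15/32, 5/8) <- contains code 35/64
  emit 'd', narrow to [15/32, 5/8)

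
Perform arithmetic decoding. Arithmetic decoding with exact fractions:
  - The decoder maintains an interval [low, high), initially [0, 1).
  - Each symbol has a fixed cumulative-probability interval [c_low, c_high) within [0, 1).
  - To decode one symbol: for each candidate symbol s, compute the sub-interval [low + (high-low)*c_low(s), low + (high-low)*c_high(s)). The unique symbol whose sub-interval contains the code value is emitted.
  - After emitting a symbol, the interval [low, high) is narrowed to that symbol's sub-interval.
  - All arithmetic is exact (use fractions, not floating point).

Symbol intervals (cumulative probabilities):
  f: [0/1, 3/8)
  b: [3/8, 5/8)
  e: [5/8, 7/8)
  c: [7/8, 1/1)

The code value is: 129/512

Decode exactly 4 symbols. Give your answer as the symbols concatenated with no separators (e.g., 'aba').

Answer: fefb

Derivation:
Step 1: interval [0/1, 1/1), width = 1/1 - 0/1 = 1/1
  'f': [0/1 + 1/1*0/1, 0/1 + 1/1*3/8) = [0/1, 3/8) <- contains code 129/512
  'b': [0/1 + 1/1*3/8, 0/1 + 1/1*5/8) = [3/8, 5/8)
  'e': [0/1 + 1/1*5/8, 0/1 + 1/1*7/8) = [5/8, 7/8)
  'c': [0/1 + 1/1*7/8, 0/1 + 1/1*1/1) = [7/8, 1/1)
  emit 'f', narrow to [0/1, 3/8)
Step 2: interval [0/1, 3/8), width = 3/8 - 0/1 = 3/8
  'f': [0/1 + 3/8*0/1, 0/1 + 3/8*3/8) = [0/1, 9/64)
  'b': [0/1 + 3/8*3/8, 0/1 + 3/8*5/8) = [9/64, 15/64)
  'e': [0/1 + 3/8*5/8, 0/1 + 3/8*7/8) = [15/64, 21/64) <- contains code 129/512
  'c': [0/1 + 3/8*7/8, 0/1 + 3/8*1/1) = [21/64, 3/8)
  emit 'e', narrow to [15/64, 21/64)
Step 3: interval [15/64, 21/64), width = 21/64 - 15/64 = 3/32
  'f': [15/64 + 3/32*0/1, 15/64 + 3/32*3/8) = [15/64, 69/256) <- contains code 129/512
  'b': [15/64 + 3/32*3/8, 15/64 + 3/32*5/8) = [69/256, 75/256)
  'e': [15/64 + 3/32*5/8, 15/64 + 3/32*7/8) = [75/256, 81/256)
  'c': [15/64 + 3/32*7/8, 15/64 + 3/32*1/1) = [81/256, 21/64)
  emit 'f', narrow to [15/64, 69/256)
Step 4: interval [15/64, 69/256), width = 69/256 - 15/64 = 9/256
  'f': [15/64 + 9/256*0/1, 15/64 + 9/256*3/8) = [15/64, 507/2048)
  'b': [15/64 + 9/256*3/8, 15/64 + 9/256*5/8) = [507/2048, 525/2048) <- contains code 129/512
  'e': [15/64 + 9/256*5/8, 15/64 + 9/256*7/8) = [525/2048, 543/2048)
  'c': [15/64 + 9/256*7/8, 15/64 + 9/256*1/1) = [543/2048, 69/256)
  emit 'b', narrow to [507/2048, 525/2048)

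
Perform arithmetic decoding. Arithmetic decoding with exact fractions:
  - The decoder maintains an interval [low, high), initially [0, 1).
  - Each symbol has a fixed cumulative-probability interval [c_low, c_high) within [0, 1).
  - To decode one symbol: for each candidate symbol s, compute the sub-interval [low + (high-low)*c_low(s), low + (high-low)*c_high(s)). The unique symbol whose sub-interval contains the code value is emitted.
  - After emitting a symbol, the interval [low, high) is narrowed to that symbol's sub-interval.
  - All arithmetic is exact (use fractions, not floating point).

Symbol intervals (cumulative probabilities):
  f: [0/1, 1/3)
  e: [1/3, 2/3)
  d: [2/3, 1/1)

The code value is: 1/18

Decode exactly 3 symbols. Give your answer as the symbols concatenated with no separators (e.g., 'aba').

Step 1: interval [0/1, 1/1), width = 1/1 - 0/1 = 1/1
  'f': [0/1 + 1/1*0/1, 0/1 + 1/1*1/3) = [0/1, 1/3) <- contains code 1/18
  'e': [0/1 + 1/1*1/3, 0/1 + 1/1*2/3) = [1/3, 2/3)
  'd': [0/1 + 1/1*2/3, 0/1 + 1/1*1/1) = [2/3, 1/1)
  emit 'f', narrow to [0/1, 1/3)
Step 2: interval [0/1, 1/3), width = 1/3 - 0/1 = 1/3
  'f': [0/1 + 1/3*0/1, 0/1 + 1/3*1/3) = [0/1, 1/9) <- contains code 1/18
  'e': [0/1 + 1/3*1/3, 0/1 + 1/3*2/3) = [1/9, 2/9)
  'd': [0/1 + 1/3*2/3, 0/1 + 1/3*1/1) = [2/9, 1/3)
  emit 'f', narrow to [0/1, 1/9)
Step 3: interval [0/1, 1/9), width = 1/9 - 0/1 = 1/9
  'f': [0/1 + 1/9*0/1, 0/1 + 1/9*1/3) = [0/1, 1/27)
  'e': [0/1 + 1/9*1/3, 0/1 + 1/9*2/3) = [1/27, 2/27) <- contains code 1/18
  'd': [0/1 + 1/9*2/3, 0/1 + 1/9*1/1) = [2/27, 1/9)
  emit 'e', narrow to [1/27, 2/27)

Answer: ffe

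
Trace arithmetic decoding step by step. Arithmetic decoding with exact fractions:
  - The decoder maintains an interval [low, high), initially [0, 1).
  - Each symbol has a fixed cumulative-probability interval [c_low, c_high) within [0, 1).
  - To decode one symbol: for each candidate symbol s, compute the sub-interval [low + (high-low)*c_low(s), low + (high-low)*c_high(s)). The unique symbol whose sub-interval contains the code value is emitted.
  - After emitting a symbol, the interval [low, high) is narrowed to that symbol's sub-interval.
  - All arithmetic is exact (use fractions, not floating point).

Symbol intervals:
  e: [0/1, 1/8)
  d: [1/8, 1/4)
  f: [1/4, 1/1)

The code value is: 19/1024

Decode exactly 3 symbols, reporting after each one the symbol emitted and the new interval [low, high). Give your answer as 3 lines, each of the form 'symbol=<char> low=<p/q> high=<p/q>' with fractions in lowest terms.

Step 1: interval [0/1, 1/1), width = 1/1 - 0/1 = 1/1
  'e': [0/1 + 1/1*0/1, 0/1 + 1/1*1/8) = [0/1, 1/8) <- contains code 19/1024
  'd': [0/1 + 1/1*1/8, 0/1 + 1/1*1/4) = [1/8, 1/4)
  'f': [0/1 + 1/1*1/4, 0/1 + 1/1*1/1) = [1/4, 1/1)
  emit 'e', narrow to [0/1, 1/8)
Step 2: interval [0/1, 1/8), width = 1/8 - 0/1 = 1/8
  'e': [0/1 + 1/8*0/1, 0/1 + 1/8*1/8) = [0/1, 1/64)
  'd': [0/1 + 1/8*1/8, 0/1 + 1/8*1/4) = [1/64, 1/32) <- contains code 19/1024
  'f': [0/1 + 1/8*1/4, 0/1 + 1/8*1/1) = [1/32, 1/8)
  emit 'd', narrow to [1/64, 1/32)
Step 3: interval [1/64, 1/32), width = 1/32 - 1/64 = 1/64
  'e': [1/64 + 1/64*0/1, 1/64 + 1/64*1/8) = [1/64, 9/512)
  'd': [1/64 + 1/64*1/8, 1/64 + 1/64*1/4) = [9/512, 5/256) <- contains code 19/1024
  'f': [1/64 + 1/64*1/4, 1/64 + 1/64*1/1) = [5/256, 1/32)
  emit 'd', narrow to [9/512, 5/256)

Answer: symbol=e low=0/1 high=1/8
symbol=d low=1/64 high=1/32
symbol=d low=9/512 high=5/256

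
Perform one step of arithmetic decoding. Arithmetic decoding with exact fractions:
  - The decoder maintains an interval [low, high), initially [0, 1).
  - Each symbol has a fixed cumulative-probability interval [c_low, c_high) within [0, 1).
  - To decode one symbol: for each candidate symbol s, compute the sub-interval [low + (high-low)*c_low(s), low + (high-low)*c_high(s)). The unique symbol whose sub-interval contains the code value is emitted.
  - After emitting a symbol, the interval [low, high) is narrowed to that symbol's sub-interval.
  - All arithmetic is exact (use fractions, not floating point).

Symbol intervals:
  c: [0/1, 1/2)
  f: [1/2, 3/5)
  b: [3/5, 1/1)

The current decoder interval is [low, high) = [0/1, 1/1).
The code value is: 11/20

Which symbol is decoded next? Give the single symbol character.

Answer: f

Derivation:
Interval width = high − low = 1/1 − 0/1 = 1/1
Scaled code = (code − low) / width = (11/20 − 0/1) / 1/1 = 11/20
  c: [0/1, 1/2) 
  f: [1/2, 3/5) ← scaled code falls here ✓
  b: [3/5, 1/1) 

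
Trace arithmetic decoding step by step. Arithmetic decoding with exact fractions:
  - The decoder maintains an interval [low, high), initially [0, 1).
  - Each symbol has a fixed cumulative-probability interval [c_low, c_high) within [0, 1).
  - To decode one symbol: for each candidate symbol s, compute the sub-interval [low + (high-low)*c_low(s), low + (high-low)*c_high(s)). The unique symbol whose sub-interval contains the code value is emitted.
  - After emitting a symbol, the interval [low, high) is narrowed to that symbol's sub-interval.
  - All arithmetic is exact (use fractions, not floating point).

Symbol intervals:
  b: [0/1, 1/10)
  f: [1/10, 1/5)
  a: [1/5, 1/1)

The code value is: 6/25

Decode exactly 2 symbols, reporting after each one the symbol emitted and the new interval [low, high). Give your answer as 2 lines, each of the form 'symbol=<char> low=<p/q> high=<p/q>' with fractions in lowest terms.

Answer: symbol=a low=1/5 high=1/1
symbol=b low=1/5 high=7/25

Derivation:
Step 1: interval [0/1, 1/1), width = 1/1 - 0/1 = 1/1
  'b': [0/1 + 1/1*0/1, 0/1 + 1/1*1/10) = [0/1, 1/10)
  'f': [0/1 + 1/1*1/10, 0/1 + 1/1*1/5) = [1/10, 1/5)
  'a': [0/1 + 1/1*1/5, 0/1 + 1/1*1/1) = [1/5, 1/1) <- contains code 6/25
  emit 'a', narrow to [1/5, 1/1)
Step 2: interval [1/5, 1/1), width = 1/1 - 1/5 = 4/5
  'b': [1/5 + 4/5*0/1, 1/5 + 4/5*1/10) = [1/5, 7/25) <- contains code 6/25
  'f': [1/5 + 4/5*1/10, 1/5 + 4/5*1/5) = [7/25, 9/25)
  'a': [1/5 + 4/5*1/5, 1/5 + 4/5*1/1) = [9/25, 1/1)
  emit 'b', narrow to [1/5, 7/25)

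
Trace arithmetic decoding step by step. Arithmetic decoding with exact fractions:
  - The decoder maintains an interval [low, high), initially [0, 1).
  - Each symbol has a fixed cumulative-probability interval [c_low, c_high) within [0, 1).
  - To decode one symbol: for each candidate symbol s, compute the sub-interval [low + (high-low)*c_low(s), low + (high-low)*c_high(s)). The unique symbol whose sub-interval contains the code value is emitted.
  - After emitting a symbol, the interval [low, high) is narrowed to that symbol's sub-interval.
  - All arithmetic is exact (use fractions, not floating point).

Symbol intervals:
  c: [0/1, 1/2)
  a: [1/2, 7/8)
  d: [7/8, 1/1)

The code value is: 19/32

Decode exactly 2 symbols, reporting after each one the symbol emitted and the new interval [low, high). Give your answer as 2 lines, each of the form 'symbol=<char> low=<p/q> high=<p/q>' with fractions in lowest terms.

Answer: symbol=a low=1/2 high=7/8
symbol=c low=1/2 high=11/16

Derivation:
Step 1: interval [0/1, 1/1), width = 1/1 - 0/1 = 1/1
  'c': [0/1 + 1/1*0/1, 0/1 + 1/1*1/2) = [0/1, 1/2)
  'a': [0/1 + 1/1*1/2, 0/1 + 1/1*7/8) = [1/2, 7/8) <- contains code 19/32
  'd': [0/1 + 1/1*7/8, 0/1 + 1/1*1/1) = [7/8, 1/1)
  emit 'a', narrow to [1/2, 7/8)
Step 2: interval [1/2, 7/8), width = 7/8 - 1/2 = 3/8
  'c': [1/2 + 3/8*0/1, 1/2 + 3/8*1/2) = [1/2, 11/16) <- contains code 19/32
  'a': [1/2 + 3/8*1/2, 1/2 + 3/8*7/8) = [11/16, 53/64)
  'd': [1/2 + 3/8*7/8, 1/2 + 3/8*1/1) = [53/64, 7/8)
  emit 'c', narrow to [1/2, 11/16)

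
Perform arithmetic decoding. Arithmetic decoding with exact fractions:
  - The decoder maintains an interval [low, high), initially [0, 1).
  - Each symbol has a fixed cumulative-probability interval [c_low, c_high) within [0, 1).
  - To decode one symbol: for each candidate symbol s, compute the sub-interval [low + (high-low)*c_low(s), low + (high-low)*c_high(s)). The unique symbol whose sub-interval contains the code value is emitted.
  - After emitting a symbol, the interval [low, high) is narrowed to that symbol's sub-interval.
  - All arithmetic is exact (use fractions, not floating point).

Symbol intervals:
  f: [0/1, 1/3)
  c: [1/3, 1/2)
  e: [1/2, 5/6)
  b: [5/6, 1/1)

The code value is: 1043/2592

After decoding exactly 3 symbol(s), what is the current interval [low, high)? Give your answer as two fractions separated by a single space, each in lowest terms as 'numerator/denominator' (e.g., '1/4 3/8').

Step 1: interval [0/1, 1/1), width = 1/1 - 0/1 = 1/1
  'f': [0/1 + 1/1*0/1, 0/1 + 1/1*1/3) = [0/1, 1/3)
  'c': [0/1 + 1/1*1/3, 0/1 + 1/1*1/2) = [1/3, 1/2) <- contains code 1043/2592
  'e': [0/1 + 1/1*1/2, 0/1 + 1/1*5/6) = [1/2, 5/6)
  'b': [0/1 + 1/1*5/6, 0/1 + 1/1*1/1) = [5/6, 1/1)
  emit 'c', narrow to [1/3, 1/2)
Step 2: interval [1/3, 1/2), width = 1/2 - 1/3 = 1/6
  'f': [1/3 + 1/6*0/1, 1/3 + 1/6*1/3) = [1/3, 7/18)
  'c': [1/3 + 1/6*1/3, 1/3 + 1/6*1/2) = [7/18, 5/12) <- contains code 1043/2592
  'e': [1/3 + 1/6*1/2, 1/3 + 1/6*5/6) = [5/12, 17/36)
  'b': [1/3 + 1/6*5/6, 1/3 + 1/6*1/1) = [17/36, 1/2)
  emit 'c', narrow to [7/18, 5/12)
Step 3: interval [7/18, 5/12), width = 5/12 - 7/18 = 1/36
  'f': [7/18 + 1/36*0/1, 7/18 + 1/36*1/3) = [7/18, 43/108)
  'c': [7/18 + 1/36*1/3, 7/18 + 1/36*1/2) = [43/108, 29/72) <- contains code 1043/2592
  'e': [7/18 + 1/36*1/2, 7/18 + 1/36*5/6) = [29/72, 89/216)
  'b': [7/18 + 1/36*5/6, 7/18 + 1/36*1/1) = [89/216, 5/12)
  emit 'c', narrow to [43/108, 29/72)

Answer: 43/108 29/72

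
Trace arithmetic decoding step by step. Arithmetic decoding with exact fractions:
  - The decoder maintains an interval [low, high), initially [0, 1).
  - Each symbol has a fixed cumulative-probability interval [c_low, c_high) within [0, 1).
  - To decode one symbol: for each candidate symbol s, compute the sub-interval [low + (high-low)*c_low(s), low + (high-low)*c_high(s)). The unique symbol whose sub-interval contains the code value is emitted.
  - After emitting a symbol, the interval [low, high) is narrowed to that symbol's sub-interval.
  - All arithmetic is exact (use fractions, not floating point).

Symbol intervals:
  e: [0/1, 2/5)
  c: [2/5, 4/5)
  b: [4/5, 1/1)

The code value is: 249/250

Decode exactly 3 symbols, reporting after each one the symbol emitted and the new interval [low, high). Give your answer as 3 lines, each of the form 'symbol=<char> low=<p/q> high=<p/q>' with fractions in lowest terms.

Answer: symbol=b low=4/5 high=1/1
symbol=b low=24/25 high=1/1
symbol=b low=124/125 high=1/1

Derivation:
Step 1: interval [0/1, 1/1), width = 1/1 - 0/1 = 1/1
  'e': [0/1 + 1/1*0/1, 0/1 + 1/1*2/5) = [0/1, 2/5)
  'c': [0/1 + 1/1*2/5, 0/1 + 1/1*4/5) = [2/5, 4/5)
  'b': [0/1 + 1/1*4/5, 0/1 + 1/1*1/1) = [4/5, 1/1) <- contains code 249/250
  emit 'b', narrow to [4/5, 1/1)
Step 2: interval [4/5, 1/1), width = 1/1 - 4/5 = 1/5
  'e': [4/5 + 1/5*0/1, 4/5 + 1/5*2/5) = [4/5, 22/25)
  'c': [4/5 + 1/5*2/5, 4/5 + 1/5*4/5) = [22/25, 24/25)
  'b': [4/5 + 1/5*4/5, 4/5 + 1/5*1/1) = [24/25, 1/1) <- contains code 249/250
  emit 'b', narrow to [24/25, 1/1)
Step 3: interval [24/25, 1/1), width = 1/1 - 24/25 = 1/25
  'e': [24/25 + 1/25*0/1, 24/25 + 1/25*2/5) = [24/25, 122/125)
  'c': [24/25 + 1/25*2/5, 24/25 + 1/25*4/5) = [122/125, 124/125)
  'b': [24/25 + 1/25*4/5, 24/25 + 1/25*1/1) = [124/125, 1/1) <- contains code 249/250
  emit 'b', narrow to [124/125, 1/1)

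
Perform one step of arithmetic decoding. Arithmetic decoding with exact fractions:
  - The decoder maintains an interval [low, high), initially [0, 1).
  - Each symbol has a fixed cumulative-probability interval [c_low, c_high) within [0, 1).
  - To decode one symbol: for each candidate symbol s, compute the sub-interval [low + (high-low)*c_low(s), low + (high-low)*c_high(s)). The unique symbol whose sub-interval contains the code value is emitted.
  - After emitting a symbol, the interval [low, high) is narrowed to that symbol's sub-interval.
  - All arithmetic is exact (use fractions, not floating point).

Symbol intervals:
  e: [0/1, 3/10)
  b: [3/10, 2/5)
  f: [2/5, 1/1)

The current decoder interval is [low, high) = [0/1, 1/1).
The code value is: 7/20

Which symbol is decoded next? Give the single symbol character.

Interval width = high − low = 1/1 − 0/1 = 1/1
Scaled code = (code − low) / width = (7/20 − 0/1) / 1/1 = 7/20
  e: [0/1, 3/10) 
  b: [3/10, 2/5) ← scaled code falls here ✓
  f: [2/5, 1/1) 

Answer: b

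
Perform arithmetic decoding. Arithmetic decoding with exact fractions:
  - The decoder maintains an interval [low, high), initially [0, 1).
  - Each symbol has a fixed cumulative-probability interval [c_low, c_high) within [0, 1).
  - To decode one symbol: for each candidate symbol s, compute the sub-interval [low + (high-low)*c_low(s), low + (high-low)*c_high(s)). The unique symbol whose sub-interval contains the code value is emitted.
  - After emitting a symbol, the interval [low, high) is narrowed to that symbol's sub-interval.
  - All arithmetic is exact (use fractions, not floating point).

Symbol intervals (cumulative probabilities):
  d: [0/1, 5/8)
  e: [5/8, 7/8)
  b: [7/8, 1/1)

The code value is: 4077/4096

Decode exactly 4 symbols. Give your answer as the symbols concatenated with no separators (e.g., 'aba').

Step 1: interval [0/1, 1/1), width = 1/1 - 0/1 = 1/1
  'd': [0/1 + 1/1*0/1, 0/1 + 1/1*5/8) = [0/1, 5/8)
  'e': [0/1 + 1/1*5/8, 0/1 + 1/1*7/8) = [5/8, 7/8)
  'b': [0/1 + 1/1*7/8, 0/1 + 1/1*1/1) = [7/8, 1/1) <- contains code 4077/4096
  emit 'b', narrow to [7/8, 1/1)
Step 2: interval [7/8, 1/1), width = 1/1 - 7/8 = 1/8
  'd': [7/8 + 1/8*0/1, 7/8 + 1/8*5/8) = [7/8, 61/64)
  'e': [7/8 + 1/8*5/8, 7/8 + 1/8*7/8) = [61/64, 63/64)
  'b': [7/8 + 1/8*7/8, 7/8 + 1/8*1/1) = [63/64, 1/1) <- contains code 4077/4096
  emit 'b', narrow to [63/64, 1/1)
Step 3: interval [63/64, 1/1), width = 1/1 - 63/64 = 1/64
  'd': [63/64 + 1/64*0/1, 63/64 + 1/64*5/8) = [63/64, 509/512)
  'e': [63/64 + 1/64*5/8, 63/64 + 1/64*7/8) = [509/512, 511/512) <- contains code 4077/4096
  'b': [63/64 + 1/64*7/8, 63/64 + 1/64*1/1) = [511/512, 1/1)
  emit 'e', narrow to [509/512, 511/512)
Step 4: interval [509/512, 511/512), width = 511/512 - 509/512 = 1/256
  'd': [509/512 + 1/256*0/1, 509/512 + 1/256*5/8) = [509/512, 2041/2048) <- contains code 4077/4096
  'e': [509/512 + 1/256*5/8, 509/512 + 1/256*7/8) = [2041/2048, 2043/2048)
  'b': [509/512 + 1/256*7/8, 509/512 + 1/256*1/1) = [2043/2048, 511/512)
  emit 'd', narrow to [509/512, 2041/2048)

Answer: bbed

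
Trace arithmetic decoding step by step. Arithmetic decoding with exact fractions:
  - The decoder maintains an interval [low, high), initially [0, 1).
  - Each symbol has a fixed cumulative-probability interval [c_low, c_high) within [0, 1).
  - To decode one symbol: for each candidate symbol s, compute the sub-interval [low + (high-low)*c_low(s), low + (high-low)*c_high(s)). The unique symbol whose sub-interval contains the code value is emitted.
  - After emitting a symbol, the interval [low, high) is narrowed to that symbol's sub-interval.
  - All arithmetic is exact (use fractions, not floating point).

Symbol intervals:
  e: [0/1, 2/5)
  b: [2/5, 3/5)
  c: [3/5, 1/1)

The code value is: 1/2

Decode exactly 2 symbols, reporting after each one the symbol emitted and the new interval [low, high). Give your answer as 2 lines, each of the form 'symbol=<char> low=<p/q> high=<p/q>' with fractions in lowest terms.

Step 1: interval [0/1, 1/1), width = 1/1 - 0/1 = 1/1
  'e': [0/1 + 1/1*0/1, 0/1 + 1/1*2/5) = [0/1, 2/5)
  'b': [0/1 + 1/1*2/5, 0/1 + 1/1*3/5) = [2/5, 3/5) <- contains code 1/2
  'c': [0/1 + 1/1*3/5, 0/1 + 1/1*1/1) = [3/5, 1/1)
  emit 'b', narrow to [2/5, 3/5)
Step 2: interval [2/5, 3/5), width = 3/5 - 2/5 = 1/5
  'e': [2/5 + 1/5*0/1, 2/5 + 1/5*2/5) = [2/5, 12/25)
  'b': [2/5 + 1/5*2/5, 2/5 + 1/5*3/5) = [12/25, 13/25) <- contains code 1/2
  'c': [2/5 + 1/5*3/5, 2/5 + 1/5*1/1) = [13/25, 3/5)
  emit 'b', narrow to [12/25, 13/25)

Answer: symbol=b low=2/5 high=3/5
symbol=b low=12/25 high=13/25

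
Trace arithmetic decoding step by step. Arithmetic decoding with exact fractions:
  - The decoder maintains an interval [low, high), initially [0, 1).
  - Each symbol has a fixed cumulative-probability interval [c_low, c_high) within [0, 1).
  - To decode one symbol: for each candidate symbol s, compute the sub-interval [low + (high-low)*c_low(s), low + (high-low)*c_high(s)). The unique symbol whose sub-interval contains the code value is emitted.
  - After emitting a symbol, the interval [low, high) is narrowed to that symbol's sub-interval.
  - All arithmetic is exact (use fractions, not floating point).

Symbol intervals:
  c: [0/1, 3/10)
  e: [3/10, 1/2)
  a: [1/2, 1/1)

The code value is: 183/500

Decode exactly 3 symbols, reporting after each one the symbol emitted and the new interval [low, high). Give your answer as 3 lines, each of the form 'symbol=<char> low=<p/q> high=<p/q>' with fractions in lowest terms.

Answer: symbol=e low=3/10 high=1/2
symbol=e low=9/25 high=2/5
symbol=c low=9/25 high=93/250

Derivation:
Step 1: interval [0/1, 1/1), width = 1/1 - 0/1 = 1/1
  'c': [0/1 + 1/1*0/1, 0/1 + 1/1*3/10) = [0/1, 3/10)
  'e': [0/1 + 1/1*3/10, 0/1 + 1/1*1/2) = [3/10, 1/2) <- contains code 183/500
  'a': [0/1 + 1/1*1/2, 0/1 + 1/1*1/1) = [1/2, 1/1)
  emit 'e', narrow to [3/10, 1/2)
Step 2: interval [3/10, 1/2), width = 1/2 - 3/10 = 1/5
  'c': [3/10 + 1/5*0/1, 3/10 + 1/5*3/10) = [3/10, 9/25)
  'e': [3/10 + 1/5*3/10, 3/10 + 1/5*1/2) = [9/25, 2/5) <- contains code 183/500
  'a': [3/10 + 1/5*1/2, 3/10 + 1/5*1/1) = [2/5, 1/2)
  emit 'e', narrow to [9/25, 2/5)
Step 3: interval [9/25, 2/5), width = 2/5 - 9/25 = 1/25
  'c': [9/25 + 1/25*0/1, 9/25 + 1/25*3/10) = [9/25, 93/250) <- contains code 183/500
  'e': [9/25 + 1/25*3/10, 9/25 + 1/25*1/2) = [93/250, 19/50)
  'a': [9/25 + 1/25*1/2, 9/25 + 1/25*1/1) = [19/50, 2/5)
  emit 'c', narrow to [9/25, 93/250)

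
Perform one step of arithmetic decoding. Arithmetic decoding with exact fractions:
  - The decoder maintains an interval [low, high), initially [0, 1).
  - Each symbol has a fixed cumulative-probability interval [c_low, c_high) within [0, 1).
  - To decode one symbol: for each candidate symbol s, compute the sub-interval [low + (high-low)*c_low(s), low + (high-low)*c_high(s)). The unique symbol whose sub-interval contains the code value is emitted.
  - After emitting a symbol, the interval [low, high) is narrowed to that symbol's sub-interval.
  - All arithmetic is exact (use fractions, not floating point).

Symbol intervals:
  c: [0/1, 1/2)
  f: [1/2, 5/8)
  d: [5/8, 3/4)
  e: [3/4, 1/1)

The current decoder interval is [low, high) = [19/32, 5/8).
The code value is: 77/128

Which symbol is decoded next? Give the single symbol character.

Answer: c

Derivation:
Interval width = high − low = 5/8 − 19/32 = 1/32
Scaled code = (code − low) / width = (77/128 − 19/32) / 1/32 = 1/4
  c: [0/1, 1/2) ← scaled code falls here ✓
  f: [1/2, 5/8) 
  d: [5/8, 3/4) 
  e: [3/4, 1/1) 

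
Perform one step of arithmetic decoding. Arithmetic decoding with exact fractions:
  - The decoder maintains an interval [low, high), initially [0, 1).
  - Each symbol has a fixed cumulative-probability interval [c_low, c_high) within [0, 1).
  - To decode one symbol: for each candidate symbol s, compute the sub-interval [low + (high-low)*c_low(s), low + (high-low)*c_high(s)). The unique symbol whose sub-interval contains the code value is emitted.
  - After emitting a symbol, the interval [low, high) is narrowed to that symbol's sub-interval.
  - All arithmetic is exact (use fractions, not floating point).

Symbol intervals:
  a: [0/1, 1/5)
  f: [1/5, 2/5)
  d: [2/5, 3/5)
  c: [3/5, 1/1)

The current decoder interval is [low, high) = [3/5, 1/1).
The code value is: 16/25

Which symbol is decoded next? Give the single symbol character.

Interval width = high − low = 1/1 − 3/5 = 2/5
Scaled code = (code − low) / width = (16/25 − 3/5) / 2/5 = 1/10
  a: [0/1, 1/5) ← scaled code falls here ✓
  f: [1/5, 2/5) 
  d: [2/5, 3/5) 
  c: [3/5, 1/1) 

Answer: a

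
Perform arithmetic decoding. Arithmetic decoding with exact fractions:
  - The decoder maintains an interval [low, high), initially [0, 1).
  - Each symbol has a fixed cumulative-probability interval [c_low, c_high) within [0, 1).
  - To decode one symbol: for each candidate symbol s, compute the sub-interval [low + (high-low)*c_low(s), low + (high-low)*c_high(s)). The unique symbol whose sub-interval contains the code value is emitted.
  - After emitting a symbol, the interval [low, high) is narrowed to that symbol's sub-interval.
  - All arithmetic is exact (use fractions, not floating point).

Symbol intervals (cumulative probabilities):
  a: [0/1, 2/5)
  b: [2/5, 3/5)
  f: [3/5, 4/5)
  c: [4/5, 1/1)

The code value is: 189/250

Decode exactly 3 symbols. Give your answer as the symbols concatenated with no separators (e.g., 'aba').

Answer: ffc

Derivation:
Step 1: interval [0/1, 1/1), width = 1/1 - 0/1 = 1/1
  'a': [0/1 + 1/1*0/1, 0/1 + 1/1*2/5) = [0/1, 2/5)
  'b': [0/1 + 1/1*2/5, 0/1 + 1/1*3/5) = [2/5, 3/5)
  'f': [0/1 + 1/1*3/5, 0/1 + 1/1*4/5) = [3/5, 4/5) <- contains code 189/250
  'c': [0/1 + 1/1*4/5, 0/1 + 1/1*1/1) = [4/5, 1/1)
  emit 'f', narrow to [3/5, 4/5)
Step 2: interval [3/5, 4/5), width = 4/5 - 3/5 = 1/5
  'a': [3/5 + 1/5*0/1, 3/5 + 1/5*2/5) = [3/5, 17/25)
  'b': [3/5 + 1/5*2/5, 3/5 + 1/5*3/5) = [17/25, 18/25)
  'f': [3/5 + 1/5*3/5, 3/5 + 1/5*4/5) = [18/25, 19/25) <- contains code 189/250
  'c': [3/5 + 1/5*4/5, 3/5 + 1/5*1/1) = [19/25, 4/5)
  emit 'f', narrow to [18/25, 19/25)
Step 3: interval [18/25, 19/25), width = 19/25 - 18/25 = 1/25
  'a': [18/25 + 1/25*0/1, 18/25 + 1/25*2/5) = [18/25, 92/125)
  'b': [18/25 + 1/25*2/5, 18/25 + 1/25*3/5) = [92/125, 93/125)
  'f': [18/25 + 1/25*3/5, 18/25 + 1/25*4/5) = [93/125, 94/125)
  'c': [18/25 + 1/25*4/5, 18/25 + 1/25*1/1) = [94/125, 19/25) <- contains code 189/250
  emit 'c', narrow to [94/125, 19/25)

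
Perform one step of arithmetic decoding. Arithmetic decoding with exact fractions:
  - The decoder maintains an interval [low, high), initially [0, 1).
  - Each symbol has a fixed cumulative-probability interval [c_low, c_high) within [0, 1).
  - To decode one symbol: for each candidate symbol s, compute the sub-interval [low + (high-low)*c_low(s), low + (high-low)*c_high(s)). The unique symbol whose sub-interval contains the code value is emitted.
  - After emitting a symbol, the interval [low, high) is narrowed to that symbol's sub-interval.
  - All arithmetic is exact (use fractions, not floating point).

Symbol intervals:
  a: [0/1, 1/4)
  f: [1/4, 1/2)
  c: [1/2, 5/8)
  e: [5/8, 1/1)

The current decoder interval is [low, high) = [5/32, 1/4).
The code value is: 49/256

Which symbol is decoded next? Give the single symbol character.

Interval width = high − low = 1/4 − 5/32 = 3/32
Scaled code = (code − low) / width = (49/256 − 5/32) / 3/32 = 3/8
  a: [0/1, 1/4) 
  f: [1/4, 1/2) ← scaled code falls here ✓
  c: [1/2, 5/8) 
  e: [5/8, 1/1) 

Answer: f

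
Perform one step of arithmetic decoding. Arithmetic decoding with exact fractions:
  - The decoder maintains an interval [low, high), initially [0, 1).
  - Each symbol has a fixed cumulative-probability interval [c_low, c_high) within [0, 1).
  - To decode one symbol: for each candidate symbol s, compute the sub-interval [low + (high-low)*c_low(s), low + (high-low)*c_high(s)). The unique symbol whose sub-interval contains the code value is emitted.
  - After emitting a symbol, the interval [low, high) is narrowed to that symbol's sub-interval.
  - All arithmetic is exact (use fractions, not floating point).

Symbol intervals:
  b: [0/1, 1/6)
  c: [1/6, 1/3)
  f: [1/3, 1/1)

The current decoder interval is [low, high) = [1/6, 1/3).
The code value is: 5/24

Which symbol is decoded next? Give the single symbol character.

Answer: c

Derivation:
Interval width = high − low = 1/3 − 1/6 = 1/6
Scaled code = (code − low) / width = (5/24 − 1/6) / 1/6 = 1/4
  b: [0/1, 1/6) 
  c: [1/6, 1/3) ← scaled code falls here ✓
  f: [1/3, 1/1) 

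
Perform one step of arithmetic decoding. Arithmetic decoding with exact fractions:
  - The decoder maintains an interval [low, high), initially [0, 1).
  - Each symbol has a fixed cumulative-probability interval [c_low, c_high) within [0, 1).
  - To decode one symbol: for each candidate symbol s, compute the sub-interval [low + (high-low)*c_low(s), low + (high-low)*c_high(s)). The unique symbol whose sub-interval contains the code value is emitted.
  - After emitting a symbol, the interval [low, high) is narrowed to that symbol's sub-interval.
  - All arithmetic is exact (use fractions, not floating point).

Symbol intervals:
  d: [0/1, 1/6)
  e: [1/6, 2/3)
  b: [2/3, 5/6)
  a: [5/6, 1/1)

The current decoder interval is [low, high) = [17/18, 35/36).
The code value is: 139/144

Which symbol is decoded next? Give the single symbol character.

Answer: b

Derivation:
Interval width = high − low = 35/36 − 17/18 = 1/36
Scaled code = (code − low) / width = (139/144 − 17/18) / 1/36 = 3/4
  d: [0/1, 1/6) 
  e: [1/6, 2/3) 
  b: [2/3, 5/6) ← scaled code falls here ✓
  a: [5/6, 1/1) 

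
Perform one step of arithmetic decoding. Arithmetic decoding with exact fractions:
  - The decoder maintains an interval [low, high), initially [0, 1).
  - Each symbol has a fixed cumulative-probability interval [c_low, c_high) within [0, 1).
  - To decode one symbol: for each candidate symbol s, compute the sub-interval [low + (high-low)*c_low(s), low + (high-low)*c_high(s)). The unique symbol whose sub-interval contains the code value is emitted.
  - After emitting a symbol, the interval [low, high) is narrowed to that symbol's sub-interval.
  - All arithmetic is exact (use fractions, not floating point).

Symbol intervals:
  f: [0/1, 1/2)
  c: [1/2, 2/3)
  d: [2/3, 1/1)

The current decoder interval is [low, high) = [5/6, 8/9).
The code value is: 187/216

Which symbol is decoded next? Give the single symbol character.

Interval width = high − low = 8/9 − 5/6 = 1/18
Scaled code = (code − low) / width = (187/216 − 5/6) / 1/18 = 7/12
  f: [0/1, 1/2) 
  c: [1/2, 2/3) ← scaled code falls here ✓
  d: [2/3, 1/1) 

Answer: c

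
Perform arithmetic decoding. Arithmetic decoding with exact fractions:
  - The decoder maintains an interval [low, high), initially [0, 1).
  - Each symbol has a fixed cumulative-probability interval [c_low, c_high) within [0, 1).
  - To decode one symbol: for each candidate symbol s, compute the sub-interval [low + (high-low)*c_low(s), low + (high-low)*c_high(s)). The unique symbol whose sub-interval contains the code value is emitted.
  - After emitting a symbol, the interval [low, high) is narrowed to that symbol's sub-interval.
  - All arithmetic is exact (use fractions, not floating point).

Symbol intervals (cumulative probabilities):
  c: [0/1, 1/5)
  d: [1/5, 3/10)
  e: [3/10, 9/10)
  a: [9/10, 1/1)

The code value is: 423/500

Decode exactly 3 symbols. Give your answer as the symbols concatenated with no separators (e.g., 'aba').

Step 1: interval [0/1, 1/1), width = 1/1 - 0/1 = 1/1
  'c': [0/1 + 1/1*0/1, 0/1 + 1/1*1/5) = [0/1, 1/5)
  'd': [0/1 + 1/1*1/5, 0/1 + 1/1*3/10) = [1/5, 3/10)
  'e': [0/1 + 1/1*3/10, 0/1 + 1/1*9/10) = [3/10, 9/10) <- contains code 423/500
  'a': [0/1 + 1/1*9/10, 0/1 + 1/1*1/1) = [9/10, 1/1)
  emit 'e', narrow to [3/10, 9/10)
Step 2: interval [3/10, 9/10), width = 9/10 - 3/10 = 3/5
  'c': [3/10 + 3/5*0/1, 3/10 + 3/5*1/5) = [3/10, 21/50)
  'd': [3/10 + 3/5*1/5, 3/10 + 3/5*3/10) = [21/50, 12/25)
  'e': [3/10 + 3/5*3/10, 3/10 + 3/5*9/10) = [12/25, 21/25)
  'a': [3/10 + 3/5*9/10, 3/10 + 3/5*1/1) = [21/25, 9/10) <- contains code 423/500
  emit 'a', narrow to [21/25, 9/10)
Step 3: interval [21/25, 9/10), width = 9/10 - 21/25 = 3/50
  'c': [21/25 + 3/50*0/1, 21/25 + 3/50*1/5) = [21/25, 213/250) <- contains code 423/500
  'd': [21/25 + 3/50*1/5, 21/25 + 3/50*3/10) = [213/250, 429/500)
  'e': [21/25 + 3/50*3/10, 21/25 + 3/50*9/10) = [429/500, 447/500)
  'a': [21/25 + 3/50*9/10, 21/25 + 3/50*1/1) = [447/500, 9/10)
  emit 'c', narrow to [21/25, 213/250)

Answer: eac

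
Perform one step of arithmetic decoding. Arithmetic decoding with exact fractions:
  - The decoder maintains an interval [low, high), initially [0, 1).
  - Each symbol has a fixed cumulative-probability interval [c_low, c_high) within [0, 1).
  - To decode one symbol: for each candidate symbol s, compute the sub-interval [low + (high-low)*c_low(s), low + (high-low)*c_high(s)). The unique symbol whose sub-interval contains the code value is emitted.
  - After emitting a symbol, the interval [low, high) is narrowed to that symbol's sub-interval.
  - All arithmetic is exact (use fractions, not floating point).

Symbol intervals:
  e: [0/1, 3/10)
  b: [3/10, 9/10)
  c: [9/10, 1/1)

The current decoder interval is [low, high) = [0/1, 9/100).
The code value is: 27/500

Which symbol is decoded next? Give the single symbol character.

Interval width = high − low = 9/100 − 0/1 = 9/100
Scaled code = (code − low) / width = (27/500 − 0/1) / 9/100 = 3/5
  e: [0/1, 3/10) 
  b: [3/10, 9/10) ← scaled code falls here ✓
  c: [9/10, 1/1) 

Answer: b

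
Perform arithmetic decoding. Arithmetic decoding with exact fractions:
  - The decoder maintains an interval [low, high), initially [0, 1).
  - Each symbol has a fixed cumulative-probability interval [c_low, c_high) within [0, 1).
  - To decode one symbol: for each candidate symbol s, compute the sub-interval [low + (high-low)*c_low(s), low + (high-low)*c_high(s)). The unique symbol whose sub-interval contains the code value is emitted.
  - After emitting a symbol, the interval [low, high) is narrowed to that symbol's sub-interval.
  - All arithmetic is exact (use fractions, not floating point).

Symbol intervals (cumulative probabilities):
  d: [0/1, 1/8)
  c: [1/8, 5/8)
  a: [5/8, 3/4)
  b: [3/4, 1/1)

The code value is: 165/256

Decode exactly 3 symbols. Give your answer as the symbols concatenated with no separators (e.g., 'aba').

Answer: acd

Derivation:
Step 1: interval [0/1, 1/1), width = 1/1 - 0/1 = 1/1
  'd': [0/1 + 1/1*0/1, 0/1 + 1/1*1/8) = [0/1, 1/8)
  'c': [0/1 + 1/1*1/8, 0/1 + 1/1*5/8) = [1/8, 5/8)
  'a': [0/1 + 1/1*5/8, 0/1 + 1/1*3/4) = [5/8, 3/4) <- contains code 165/256
  'b': [0/1 + 1/1*3/4, 0/1 + 1/1*1/1) = [3/4, 1/1)
  emit 'a', narrow to [5/8, 3/4)
Step 2: interval [5/8, 3/4), width = 3/4 - 5/8 = 1/8
  'd': [5/8 + 1/8*0/1, 5/8 + 1/8*1/8) = [5/8, 41/64)
  'c': [5/8 + 1/8*1/8, 5/8 + 1/8*5/8) = [41/64, 45/64) <- contains code 165/256
  'a': [5/8 + 1/8*5/8, 5/8 + 1/8*3/4) = [45/64, 23/32)
  'b': [5/8 + 1/8*3/4, 5/8 + 1/8*1/1) = [23/32, 3/4)
  emit 'c', narrow to [41/64, 45/64)
Step 3: interval [41/64, 45/64), width = 45/64 - 41/64 = 1/16
  'd': [41/64 + 1/16*0/1, 41/64 + 1/16*1/8) = [41/64, 83/128) <- contains code 165/256
  'c': [41/64 + 1/16*1/8, 41/64 + 1/16*5/8) = [83/128, 87/128)
  'a': [41/64 + 1/16*5/8, 41/64 + 1/16*3/4) = [87/128, 11/16)
  'b': [41/64 + 1/16*3/4, 41/64 + 1/16*1/1) = [11/16, 45/64)
  emit 'd', narrow to [41/64, 83/128)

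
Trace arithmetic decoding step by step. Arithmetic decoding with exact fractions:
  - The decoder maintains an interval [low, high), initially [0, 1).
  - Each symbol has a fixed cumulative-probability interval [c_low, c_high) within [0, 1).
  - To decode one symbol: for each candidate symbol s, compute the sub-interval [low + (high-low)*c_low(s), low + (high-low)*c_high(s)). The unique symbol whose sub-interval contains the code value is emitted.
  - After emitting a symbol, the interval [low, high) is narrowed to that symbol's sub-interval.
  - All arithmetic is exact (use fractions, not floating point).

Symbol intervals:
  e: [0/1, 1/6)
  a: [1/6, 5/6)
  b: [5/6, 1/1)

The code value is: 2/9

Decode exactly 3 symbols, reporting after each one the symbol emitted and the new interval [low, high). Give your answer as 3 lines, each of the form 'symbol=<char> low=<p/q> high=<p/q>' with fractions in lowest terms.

Answer: symbol=a low=1/6 high=5/6
symbol=e low=1/6 high=5/18
symbol=a low=5/27 high=7/27

Derivation:
Step 1: interval [0/1, 1/1), width = 1/1 - 0/1 = 1/1
  'e': [0/1 + 1/1*0/1, 0/1 + 1/1*1/6) = [0/1, 1/6)
  'a': [0/1 + 1/1*1/6, 0/1 + 1/1*5/6) = [1/6, 5/6) <- contains code 2/9
  'b': [0/1 + 1/1*5/6, 0/1 + 1/1*1/1) = [5/6, 1/1)
  emit 'a', narrow to [1/6, 5/6)
Step 2: interval [1/6, 5/6), width = 5/6 - 1/6 = 2/3
  'e': [1/6 + 2/3*0/1, 1/6 + 2/3*1/6) = [1/6, 5/18) <- contains code 2/9
  'a': [1/6 + 2/3*1/6, 1/6 + 2/3*5/6) = [5/18, 13/18)
  'b': [1/6 + 2/3*5/6, 1/6 + 2/3*1/1) = [13/18, 5/6)
  emit 'e', narrow to [1/6, 5/18)
Step 3: interval [1/6, 5/18), width = 5/18 - 1/6 = 1/9
  'e': [1/6 + 1/9*0/1, 1/6 + 1/9*1/6) = [1/6, 5/27)
  'a': [1/6 + 1/9*1/6, 1/6 + 1/9*5/6) = [5/27, 7/27) <- contains code 2/9
  'b': [1/6 + 1/9*5/6, 1/6 + 1/9*1/1) = [7/27, 5/18)
  emit 'a', narrow to [5/27, 7/27)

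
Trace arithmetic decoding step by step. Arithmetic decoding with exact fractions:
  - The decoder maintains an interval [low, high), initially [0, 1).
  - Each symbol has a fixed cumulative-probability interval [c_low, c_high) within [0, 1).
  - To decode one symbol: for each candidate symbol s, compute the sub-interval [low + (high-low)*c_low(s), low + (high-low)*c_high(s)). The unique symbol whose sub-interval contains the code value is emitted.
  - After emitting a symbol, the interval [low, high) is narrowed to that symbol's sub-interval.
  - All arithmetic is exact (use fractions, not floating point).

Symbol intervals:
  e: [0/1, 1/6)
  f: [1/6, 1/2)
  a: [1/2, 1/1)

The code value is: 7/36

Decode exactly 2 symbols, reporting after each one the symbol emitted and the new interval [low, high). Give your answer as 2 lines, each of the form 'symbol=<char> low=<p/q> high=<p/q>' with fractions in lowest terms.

Step 1: interval [0/1, 1/1), width = 1/1 - 0/1 = 1/1
  'e': [0/1 + 1/1*0/1, 0/1 + 1/1*1/6) = [0/1, 1/6)
  'f': [0/1 + 1/1*1/6, 0/1 + 1/1*1/2) = [1/6, 1/2) <- contains code 7/36
  'a': [0/1 + 1/1*1/2, 0/1 + 1/1*1/1) = [1/2, 1/1)
  emit 'f', narrow to [1/6, 1/2)
Step 2: interval [1/6, 1/2), width = 1/2 - 1/6 = 1/3
  'e': [1/6 + 1/3*0/1, 1/6 + 1/3*1/6) = [1/6, 2/9) <- contains code 7/36
  'f': [1/6 + 1/3*1/6, 1/6 + 1/3*1/2) = [2/9, 1/3)
  'a': [1/6 + 1/3*1/2, 1/6 + 1/3*1/1) = [1/3, 1/2)
  emit 'e', narrow to [1/6, 2/9)

Answer: symbol=f low=1/6 high=1/2
symbol=e low=1/6 high=2/9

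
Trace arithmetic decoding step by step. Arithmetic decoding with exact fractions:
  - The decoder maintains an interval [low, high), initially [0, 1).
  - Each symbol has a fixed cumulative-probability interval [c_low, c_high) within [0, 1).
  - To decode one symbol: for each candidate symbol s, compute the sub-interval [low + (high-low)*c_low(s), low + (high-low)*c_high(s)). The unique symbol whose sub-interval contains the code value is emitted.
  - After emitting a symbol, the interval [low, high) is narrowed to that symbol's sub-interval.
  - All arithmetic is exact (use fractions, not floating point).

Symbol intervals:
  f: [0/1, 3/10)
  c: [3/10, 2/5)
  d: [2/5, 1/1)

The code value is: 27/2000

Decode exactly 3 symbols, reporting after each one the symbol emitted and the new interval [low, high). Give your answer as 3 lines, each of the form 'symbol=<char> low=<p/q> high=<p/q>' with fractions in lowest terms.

Answer: symbol=f low=0/1 high=3/10
symbol=f low=0/1 high=9/100
symbol=f low=0/1 high=27/1000

Derivation:
Step 1: interval [0/1, 1/1), width = 1/1 - 0/1 = 1/1
  'f': [0/1 + 1/1*0/1, 0/1 + 1/1*3/10) = [0/1, 3/10) <- contains code 27/2000
  'c': [0/1 + 1/1*3/10, 0/1 + 1/1*2/5) = [3/10, 2/5)
  'd': [0/1 + 1/1*2/5, 0/1 + 1/1*1/1) = [2/5, 1/1)
  emit 'f', narrow to [0/1, 3/10)
Step 2: interval [0/1, 3/10), width = 3/10 - 0/1 = 3/10
  'f': [0/1 + 3/10*0/1, 0/1 + 3/10*3/10) = [0/1, 9/100) <- contains code 27/2000
  'c': [0/1 + 3/10*3/10, 0/1 + 3/10*2/5) = [9/100, 3/25)
  'd': [0/1 + 3/10*2/5, 0/1 + 3/10*1/1) = [3/25, 3/10)
  emit 'f', narrow to [0/1, 9/100)
Step 3: interval [0/1, 9/100), width = 9/100 - 0/1 = 9/100
  'f': [0/1 + 9/100*0/1, 0/1 + 9/100*3/10) = [0/1, 27/1000) <- contains code 27/2000
  'c': [0/1 + 9/100*3/10, 0/1 + 9/100*2/5) = [27/1000, 9/250)
  'd': [0/1 + 9/100*2/5, 0/1 + 9/100*1/1) = [9/250, 9/100)
  emit 'f', narrow to [0/1, 27/1000)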